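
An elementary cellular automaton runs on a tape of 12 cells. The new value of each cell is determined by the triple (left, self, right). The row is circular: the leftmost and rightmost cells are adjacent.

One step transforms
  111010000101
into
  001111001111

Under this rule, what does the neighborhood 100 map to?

At position 5 the neighborhood is 100; the next row has 1 there.

1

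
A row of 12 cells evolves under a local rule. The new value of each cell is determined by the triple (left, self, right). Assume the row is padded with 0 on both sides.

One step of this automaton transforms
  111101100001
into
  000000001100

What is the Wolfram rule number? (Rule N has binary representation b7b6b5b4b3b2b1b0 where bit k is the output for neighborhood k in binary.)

position 1: 111 → 0  (bit 7 = 0)
position 3: 110 → 0  (bit 6 = 0)
position 4: 101 → 0  (bit 5 = 0)
position 7: 100 → 0  (bit 4 = 0)
position 0: 011 → 0  (bit 3 = 0)
position 11: 010 → 0  (bit 2 = 0)
position 10: 001 → 0  (bit 1 = 0)
position 8: 000 → 1  (bit 0 = 1)
bits b7..b0 = 00000001 = 1

1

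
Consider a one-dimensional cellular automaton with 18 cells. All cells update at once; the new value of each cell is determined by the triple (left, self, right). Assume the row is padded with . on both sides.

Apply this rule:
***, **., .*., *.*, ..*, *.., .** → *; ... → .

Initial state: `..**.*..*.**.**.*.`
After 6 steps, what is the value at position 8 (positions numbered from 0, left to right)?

.*****************
******************
******************  (fixed point — unchanged through step 6)
position 8 holds *

*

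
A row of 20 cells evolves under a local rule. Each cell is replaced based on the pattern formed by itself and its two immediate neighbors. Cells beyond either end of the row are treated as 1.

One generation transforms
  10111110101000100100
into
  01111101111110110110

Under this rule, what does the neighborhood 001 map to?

0

At position 13 the neighborhood is 001; the next row has 0 there.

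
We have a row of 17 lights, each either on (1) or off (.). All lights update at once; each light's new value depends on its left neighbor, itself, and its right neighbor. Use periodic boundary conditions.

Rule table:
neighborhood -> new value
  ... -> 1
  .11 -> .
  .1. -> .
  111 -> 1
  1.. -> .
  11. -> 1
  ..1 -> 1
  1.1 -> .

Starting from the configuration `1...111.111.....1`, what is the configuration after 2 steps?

1.11.11..11.1111.
...1..1.1.1..111.

...1..1.1.1..111.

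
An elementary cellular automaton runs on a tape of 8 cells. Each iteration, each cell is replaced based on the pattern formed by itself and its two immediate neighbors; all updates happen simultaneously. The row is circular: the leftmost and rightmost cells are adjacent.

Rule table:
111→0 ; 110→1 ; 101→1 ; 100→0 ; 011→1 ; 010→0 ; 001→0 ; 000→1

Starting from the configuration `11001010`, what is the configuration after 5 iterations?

11000101

11000101
01010011
10100011
11001010  (repeats iteration 0; period 4)
iteration 5: 11000101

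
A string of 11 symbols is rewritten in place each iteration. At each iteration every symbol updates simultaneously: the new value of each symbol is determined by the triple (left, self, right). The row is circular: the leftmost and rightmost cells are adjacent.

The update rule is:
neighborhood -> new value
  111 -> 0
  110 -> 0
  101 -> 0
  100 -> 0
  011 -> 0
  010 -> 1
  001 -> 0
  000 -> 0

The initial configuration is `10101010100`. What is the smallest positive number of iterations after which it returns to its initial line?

1

iteration 1: 10101010100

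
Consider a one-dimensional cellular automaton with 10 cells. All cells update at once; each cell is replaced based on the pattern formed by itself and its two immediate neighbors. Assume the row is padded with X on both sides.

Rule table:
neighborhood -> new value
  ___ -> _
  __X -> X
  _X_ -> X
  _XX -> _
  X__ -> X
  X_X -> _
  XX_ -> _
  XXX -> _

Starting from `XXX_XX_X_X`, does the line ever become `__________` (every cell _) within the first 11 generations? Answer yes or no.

_______X__
X_____XXXX
_X___X____
_XX_XXX__X
_______XX_
X_____X___
_X___XXX_X
_XX_X_____
____XX___X
X__X__X_X_
_XXXXXX_X_
generation 11 is _XXXXXX_X_, still not uniform _

no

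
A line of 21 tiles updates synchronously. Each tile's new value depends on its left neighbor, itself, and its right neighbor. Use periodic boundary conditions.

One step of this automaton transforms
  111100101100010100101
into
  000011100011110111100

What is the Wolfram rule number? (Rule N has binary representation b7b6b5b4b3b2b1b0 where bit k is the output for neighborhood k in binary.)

23

position 0: 111 → 0  (bit 7 = 0)
position 3: 110 → 0  (bit 6 = 0)
position 7: 101 → 0  (bit 5 = 0)
position 4: 100 → 1  (bit 4 = 1)
position 8: 011 → 0  (bit 3 = 0)
position 6: 010 → 1  (bit 2 = 1)
position 5: 001 → 1  (bit 1 = 1)
position 11: 000 → 1  (bit 0 = 1)
bits b7..b0 = 00010111 = 23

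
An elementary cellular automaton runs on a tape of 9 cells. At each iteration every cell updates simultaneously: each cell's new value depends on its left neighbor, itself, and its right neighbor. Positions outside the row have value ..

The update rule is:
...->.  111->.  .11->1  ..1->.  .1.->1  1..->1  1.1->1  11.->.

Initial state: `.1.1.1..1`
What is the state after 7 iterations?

.111111.1
.1.....11
.11....1.
.1.1...11
.1111..1.
.1...1.11
.11..111.

.11..111.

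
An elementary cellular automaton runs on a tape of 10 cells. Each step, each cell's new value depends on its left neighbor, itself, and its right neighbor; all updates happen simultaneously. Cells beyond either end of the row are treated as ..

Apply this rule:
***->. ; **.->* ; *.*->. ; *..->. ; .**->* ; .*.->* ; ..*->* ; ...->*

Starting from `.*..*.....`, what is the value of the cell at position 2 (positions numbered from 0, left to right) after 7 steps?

.

**.**.****
**.**.*..*
**.**.*.**
**.**.*.**  (fixed point — unchanged through step 7)
position 2 holds .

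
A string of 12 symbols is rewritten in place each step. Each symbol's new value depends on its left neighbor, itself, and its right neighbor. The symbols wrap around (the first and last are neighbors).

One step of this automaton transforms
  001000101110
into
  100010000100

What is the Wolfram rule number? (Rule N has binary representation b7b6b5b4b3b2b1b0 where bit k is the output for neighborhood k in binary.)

position 9: 111 → 1  (bit 7 = 1)
position 10: 110 → 0  (bit 6 = 0)
position 7: 101 → 0  (bit 5 = 0)
position 3: 100 → 0  (bit 4 = 0)
position 8: 011 → 0  (bit 3 = 0)
position 2: 010 → 0  (bit 2 = 0)
position 1: 001 → 0  (bit 1 = 0)
position 0: 000 → 1  (bit 0 = 1)
bits b7..b0 = 10000001 = 129

129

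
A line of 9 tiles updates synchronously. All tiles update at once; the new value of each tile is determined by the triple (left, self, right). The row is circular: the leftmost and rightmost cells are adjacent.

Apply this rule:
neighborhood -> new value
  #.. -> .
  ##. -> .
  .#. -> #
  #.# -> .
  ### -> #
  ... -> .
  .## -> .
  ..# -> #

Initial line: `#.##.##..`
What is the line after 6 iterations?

...#.....

iteration 1: #.......#
iteration 2: .......#.
iteration 3: ......##.
iteration 4: .....#...
iteration 5: ....##...
iteration 6: ...#.....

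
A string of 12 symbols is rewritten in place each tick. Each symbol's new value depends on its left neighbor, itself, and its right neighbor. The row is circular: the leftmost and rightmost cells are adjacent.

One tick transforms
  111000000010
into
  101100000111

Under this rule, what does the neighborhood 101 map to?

At position 11 the neighborhood is 101; the next row has 1 there.

1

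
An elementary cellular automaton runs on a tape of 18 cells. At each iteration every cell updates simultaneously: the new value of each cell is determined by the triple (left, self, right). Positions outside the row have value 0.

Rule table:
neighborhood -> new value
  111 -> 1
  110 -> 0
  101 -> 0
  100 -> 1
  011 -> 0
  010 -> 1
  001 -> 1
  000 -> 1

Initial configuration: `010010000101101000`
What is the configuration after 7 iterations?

111111111100001111
011111111011110110
101111110001100001
100111101110011111
111011000101101110
010000111100000101
111111011011111101

111111011011111101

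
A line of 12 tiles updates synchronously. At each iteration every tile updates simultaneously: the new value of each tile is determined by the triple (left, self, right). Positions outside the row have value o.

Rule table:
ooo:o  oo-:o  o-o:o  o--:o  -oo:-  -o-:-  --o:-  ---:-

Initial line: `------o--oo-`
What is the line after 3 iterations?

iteration 1: o------o--oo
iteration 2: oo------o--o
iteration 3: ooo------o--

ooo------o--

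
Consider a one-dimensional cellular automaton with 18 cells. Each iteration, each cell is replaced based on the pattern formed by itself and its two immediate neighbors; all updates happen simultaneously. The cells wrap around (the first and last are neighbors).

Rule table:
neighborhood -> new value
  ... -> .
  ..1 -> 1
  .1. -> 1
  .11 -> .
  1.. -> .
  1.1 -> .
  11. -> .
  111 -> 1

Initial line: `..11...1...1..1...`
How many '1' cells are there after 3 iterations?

5

.1....11..11.11...
11...1...1........
....11..11.......1
count of 1: 5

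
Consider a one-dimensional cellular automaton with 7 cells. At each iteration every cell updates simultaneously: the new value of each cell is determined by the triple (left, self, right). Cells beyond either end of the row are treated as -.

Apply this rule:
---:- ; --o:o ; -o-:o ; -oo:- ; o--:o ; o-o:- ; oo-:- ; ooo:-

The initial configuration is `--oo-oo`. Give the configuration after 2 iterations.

-o-----
ooo----

ooo----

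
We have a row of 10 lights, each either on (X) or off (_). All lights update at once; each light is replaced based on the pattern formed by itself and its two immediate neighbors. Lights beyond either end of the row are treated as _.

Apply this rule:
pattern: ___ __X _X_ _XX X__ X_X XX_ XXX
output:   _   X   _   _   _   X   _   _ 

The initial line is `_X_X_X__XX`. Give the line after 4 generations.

X_X_X__X__
_X_X__X___
X_X__X____
_X__X_____

_X__X_____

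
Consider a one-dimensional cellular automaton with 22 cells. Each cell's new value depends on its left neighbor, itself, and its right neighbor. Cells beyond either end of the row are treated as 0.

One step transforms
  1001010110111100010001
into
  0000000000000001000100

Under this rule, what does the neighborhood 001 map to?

At position 2 the neighborhood is 001; the next row has 0 there.

0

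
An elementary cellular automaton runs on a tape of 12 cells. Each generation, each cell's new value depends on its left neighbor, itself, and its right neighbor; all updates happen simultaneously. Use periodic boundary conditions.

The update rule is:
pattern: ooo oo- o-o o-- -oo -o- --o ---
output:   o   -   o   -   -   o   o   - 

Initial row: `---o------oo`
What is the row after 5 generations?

-----o----oo

generation 1: --oo-----o--
generation 2: -o------oo--
generation 3: oo-----o----
generation 4: ------oo---o
generation 5: -----o----oo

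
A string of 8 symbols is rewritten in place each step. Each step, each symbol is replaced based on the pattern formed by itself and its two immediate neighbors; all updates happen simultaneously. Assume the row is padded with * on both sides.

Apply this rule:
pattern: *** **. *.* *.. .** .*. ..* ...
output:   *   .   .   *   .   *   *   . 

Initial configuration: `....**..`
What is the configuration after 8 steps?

*..*..**
.*****.*
..***...
**.*.*.*
*..*.*..
.***.***
..*...**
****.*.*

****.*.*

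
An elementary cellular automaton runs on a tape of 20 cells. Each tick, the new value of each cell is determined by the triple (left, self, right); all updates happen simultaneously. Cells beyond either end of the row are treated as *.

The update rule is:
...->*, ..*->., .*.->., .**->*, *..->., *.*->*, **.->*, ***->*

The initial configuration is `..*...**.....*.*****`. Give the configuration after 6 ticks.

***..*******..******

....*.**.***..******
.**..*******..******
***..*******..******
***..*******..******  (fixed point — unchanged through tick 6)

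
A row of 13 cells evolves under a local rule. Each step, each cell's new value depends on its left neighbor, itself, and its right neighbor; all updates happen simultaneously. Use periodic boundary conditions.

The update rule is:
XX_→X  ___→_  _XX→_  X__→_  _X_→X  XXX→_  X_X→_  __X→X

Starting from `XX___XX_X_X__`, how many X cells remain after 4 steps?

_X__X_X_X_X_X
_X_XX_X_X_X_X
_X__X_X_X_X_X  (repeats step 1; period 2)
step 4: _X_XX_X_X_X_X
count of X: 7

7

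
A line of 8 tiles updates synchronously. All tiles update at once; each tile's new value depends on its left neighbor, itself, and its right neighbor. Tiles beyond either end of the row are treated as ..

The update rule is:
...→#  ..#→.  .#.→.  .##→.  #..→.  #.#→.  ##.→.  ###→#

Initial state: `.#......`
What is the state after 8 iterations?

iteration 1: ...#####
iteration 2: ##..###.
iteration 3: .....#..
iteration 4: ####...#
iteration 5: .##..#..
iteration 6: .......#
iteration 7: ######..
iteration 8: .####..#

.####..#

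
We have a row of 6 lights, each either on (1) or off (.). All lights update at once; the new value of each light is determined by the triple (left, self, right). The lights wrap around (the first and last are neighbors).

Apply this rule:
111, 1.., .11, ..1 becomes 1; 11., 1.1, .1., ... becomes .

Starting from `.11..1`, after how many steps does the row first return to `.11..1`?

3

.1.11.
1..1.1
.11..1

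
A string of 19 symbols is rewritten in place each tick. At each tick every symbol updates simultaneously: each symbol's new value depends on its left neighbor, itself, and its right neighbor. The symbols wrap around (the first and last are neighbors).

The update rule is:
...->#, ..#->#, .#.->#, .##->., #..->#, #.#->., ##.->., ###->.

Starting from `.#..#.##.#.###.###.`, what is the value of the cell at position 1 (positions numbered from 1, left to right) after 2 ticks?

.

tick 1: #####....#........#
tick 2: .....#############.
position 1 holds .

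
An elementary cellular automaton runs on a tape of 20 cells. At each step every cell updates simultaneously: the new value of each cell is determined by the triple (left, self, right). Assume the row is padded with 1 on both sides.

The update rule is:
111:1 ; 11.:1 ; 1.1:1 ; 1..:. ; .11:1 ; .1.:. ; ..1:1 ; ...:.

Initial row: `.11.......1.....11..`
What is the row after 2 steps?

111......1.....111.1
111.....1.....111111

111.....1.....111111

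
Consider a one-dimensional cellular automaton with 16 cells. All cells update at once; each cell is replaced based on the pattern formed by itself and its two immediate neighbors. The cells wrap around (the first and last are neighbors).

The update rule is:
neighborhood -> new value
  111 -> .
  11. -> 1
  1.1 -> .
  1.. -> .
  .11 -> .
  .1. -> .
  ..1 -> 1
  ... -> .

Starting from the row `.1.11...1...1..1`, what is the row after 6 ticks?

....1..1...1..1.
...1..1...1..1..
..1..1...1..1...
.1..1...1..1....
1..1...1..1.....
..1...1..1.....1

..1...1..1.....1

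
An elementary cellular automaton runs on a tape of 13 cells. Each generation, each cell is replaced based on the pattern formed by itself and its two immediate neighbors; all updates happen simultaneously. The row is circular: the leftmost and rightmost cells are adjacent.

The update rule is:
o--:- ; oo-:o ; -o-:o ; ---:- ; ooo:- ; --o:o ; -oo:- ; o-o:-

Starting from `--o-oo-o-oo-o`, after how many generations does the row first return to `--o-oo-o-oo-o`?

2

generation 1: -oo--o-o--o-o
generation 2: --o-oo-o-oo-o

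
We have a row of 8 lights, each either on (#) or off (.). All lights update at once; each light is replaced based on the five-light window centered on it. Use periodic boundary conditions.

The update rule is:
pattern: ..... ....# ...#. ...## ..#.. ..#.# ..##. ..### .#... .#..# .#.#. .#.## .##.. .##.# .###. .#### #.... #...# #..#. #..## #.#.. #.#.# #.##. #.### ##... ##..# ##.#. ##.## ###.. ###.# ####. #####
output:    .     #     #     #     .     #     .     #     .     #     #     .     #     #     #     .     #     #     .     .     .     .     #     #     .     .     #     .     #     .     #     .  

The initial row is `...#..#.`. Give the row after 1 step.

###.#...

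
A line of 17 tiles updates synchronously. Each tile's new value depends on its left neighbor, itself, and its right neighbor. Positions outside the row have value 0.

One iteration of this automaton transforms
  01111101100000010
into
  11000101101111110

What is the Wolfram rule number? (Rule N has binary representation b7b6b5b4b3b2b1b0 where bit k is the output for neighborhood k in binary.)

position 2: 111 → 0  (bit 7 = 0)
position 5: 110 → 1  (bit 6 = 1)
position 6: 101 → 0  (bit 5 = 0)
position 9: 100 → 0  (bit 4 = 0)
position 1: 011 → 1  (bit 3 = 1)
position 15: 010 → 1  (bit 2 = 1)
position 0: 001 → 1  (bit 1 = 1)
position 10: 000 → 1  (bit 0 = 1)
bits b7..b0 = 01001111 = 79

79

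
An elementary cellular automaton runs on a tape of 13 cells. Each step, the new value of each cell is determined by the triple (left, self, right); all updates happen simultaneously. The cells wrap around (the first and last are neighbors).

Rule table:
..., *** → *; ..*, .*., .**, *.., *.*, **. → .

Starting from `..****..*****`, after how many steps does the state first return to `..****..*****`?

step 1: ...**....***.
step 2: **....**..*..
step 3: ...**........
step 4: **....*******
step 5: *..**..******
step 6: ........*****
step 7: .******..***.
step 8: ..****....*..
step 9: *..**..**...*
step 10: ..........*..
step 11: *********...*
step 12: ********..*..
step 13: .******......
step 14: ..****..*****

14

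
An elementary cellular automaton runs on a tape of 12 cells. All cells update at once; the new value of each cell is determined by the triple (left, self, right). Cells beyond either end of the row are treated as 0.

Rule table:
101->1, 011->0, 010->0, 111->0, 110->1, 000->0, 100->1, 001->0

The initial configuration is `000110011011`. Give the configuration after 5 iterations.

000000001100

000011001101
000001100110
000000110011
000000011001
000000001100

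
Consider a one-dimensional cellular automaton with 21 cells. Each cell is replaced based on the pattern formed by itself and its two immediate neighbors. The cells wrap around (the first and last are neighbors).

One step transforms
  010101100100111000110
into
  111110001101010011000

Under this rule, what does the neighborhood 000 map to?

1

At position 16 the neighborhood is 000; the next row has 1 there.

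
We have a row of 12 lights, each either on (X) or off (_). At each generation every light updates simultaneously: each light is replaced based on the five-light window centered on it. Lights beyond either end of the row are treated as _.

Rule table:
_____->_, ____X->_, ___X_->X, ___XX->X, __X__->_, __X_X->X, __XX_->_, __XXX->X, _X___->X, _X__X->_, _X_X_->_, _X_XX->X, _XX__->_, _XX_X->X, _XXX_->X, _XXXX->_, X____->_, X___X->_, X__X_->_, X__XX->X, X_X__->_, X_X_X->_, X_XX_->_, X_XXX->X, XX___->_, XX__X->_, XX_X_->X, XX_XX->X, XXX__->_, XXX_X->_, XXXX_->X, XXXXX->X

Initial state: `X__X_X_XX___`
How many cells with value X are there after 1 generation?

2

___X__X_____
count of X: 2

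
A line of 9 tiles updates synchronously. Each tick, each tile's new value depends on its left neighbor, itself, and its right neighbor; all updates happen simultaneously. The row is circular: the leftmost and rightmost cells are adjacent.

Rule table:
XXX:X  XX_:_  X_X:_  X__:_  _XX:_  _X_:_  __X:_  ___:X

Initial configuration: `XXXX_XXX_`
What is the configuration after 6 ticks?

____X___X

_XX___X__
____X___X
_XX___X__  (repeats tick 1; period 2)
tick 6: ____X___X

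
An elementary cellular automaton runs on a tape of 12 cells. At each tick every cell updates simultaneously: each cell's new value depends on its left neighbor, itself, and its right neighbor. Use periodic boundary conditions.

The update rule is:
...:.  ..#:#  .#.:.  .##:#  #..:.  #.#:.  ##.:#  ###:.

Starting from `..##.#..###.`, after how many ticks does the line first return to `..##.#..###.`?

12

tick 1: .###...##.#.
tick 2: ##.#..###...
tick 3: ##...##.#..#
tick 4: .#..###...##
tick 5: ...##.#..###
tick 6: ..###...##.#
tick 7: .##.#..###..
tick 8: ###...##.#..
tick 9: #.#..###...#
tick 10: #...##.#..##
tick 11: #..###...##.
tick 12: ..##.#..###.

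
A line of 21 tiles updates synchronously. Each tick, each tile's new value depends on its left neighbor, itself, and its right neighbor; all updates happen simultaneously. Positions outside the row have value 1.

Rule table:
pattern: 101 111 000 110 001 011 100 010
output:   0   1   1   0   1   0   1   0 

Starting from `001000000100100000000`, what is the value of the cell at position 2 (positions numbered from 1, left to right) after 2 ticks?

tick 1: 110111111011011111111
tick 2: 100011110000001111111
position 2 holds 0

0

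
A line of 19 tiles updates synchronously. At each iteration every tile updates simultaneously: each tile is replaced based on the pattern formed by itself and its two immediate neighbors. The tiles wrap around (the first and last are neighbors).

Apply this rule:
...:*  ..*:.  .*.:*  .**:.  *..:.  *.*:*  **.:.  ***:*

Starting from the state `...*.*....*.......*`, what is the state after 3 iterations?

**.****...*.*.*.*.*

.*.***.**.*.*****.*
***.*.*..***.***.**
**.****...*.*.*.*.*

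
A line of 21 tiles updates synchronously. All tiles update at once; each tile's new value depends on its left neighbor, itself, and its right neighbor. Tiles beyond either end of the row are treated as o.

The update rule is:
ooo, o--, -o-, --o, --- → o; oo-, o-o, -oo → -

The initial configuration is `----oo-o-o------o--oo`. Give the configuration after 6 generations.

oooo--ooooo------o---

oooo---o-oooooooooo-o
ooo-oooo--oooooooo---
oo---oo-oo-oooooo-ooo
o-ooo-------oooo---oo
---o-ooooooo-oo-ooo-o
oooo--ooooo------o---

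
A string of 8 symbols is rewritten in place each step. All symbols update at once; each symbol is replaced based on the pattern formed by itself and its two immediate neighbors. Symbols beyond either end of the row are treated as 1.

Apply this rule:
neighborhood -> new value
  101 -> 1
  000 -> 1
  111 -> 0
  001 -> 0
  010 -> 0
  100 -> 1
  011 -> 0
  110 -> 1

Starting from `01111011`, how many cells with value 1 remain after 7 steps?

4

10001100
11100110
00110011
10011000
11001110
01100011
10111000
count of 1: 4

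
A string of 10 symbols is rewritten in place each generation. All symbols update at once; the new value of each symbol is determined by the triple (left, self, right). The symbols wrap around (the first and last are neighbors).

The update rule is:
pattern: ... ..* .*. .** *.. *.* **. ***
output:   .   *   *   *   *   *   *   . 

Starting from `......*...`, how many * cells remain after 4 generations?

.....***..
....**.**.
...*******
*.**.....*
count of *: 4

4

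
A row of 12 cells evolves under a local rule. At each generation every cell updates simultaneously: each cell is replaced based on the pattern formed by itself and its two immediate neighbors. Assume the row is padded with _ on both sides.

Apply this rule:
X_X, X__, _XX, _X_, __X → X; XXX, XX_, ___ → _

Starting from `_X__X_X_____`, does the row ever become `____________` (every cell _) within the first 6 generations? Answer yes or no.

XXXXXXXX____
X_______X___
XX_____XXX__
X_X___XX__X_
XXXX_XX_XXXX
X___XX_XX___
generation 6 is X___XX_XX___, still not uniform _

no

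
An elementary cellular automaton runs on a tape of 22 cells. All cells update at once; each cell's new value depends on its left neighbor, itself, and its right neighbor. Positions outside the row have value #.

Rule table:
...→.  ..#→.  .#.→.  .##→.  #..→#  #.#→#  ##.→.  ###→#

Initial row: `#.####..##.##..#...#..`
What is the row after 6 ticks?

#.#.#.#..#.#...#..#..#

tick 1: .#.##.#...#..#..#...#.
tick 2: #.#..#.#...#..#..#...#
tick 3: .#.#..#.#...#..#..#...
tick 4: #.#.#..#.#...#..#..#..
tick 5: .#.#.#..#.#...#..#..#.
tick 6: #.#.#.#..#.#...#..#..#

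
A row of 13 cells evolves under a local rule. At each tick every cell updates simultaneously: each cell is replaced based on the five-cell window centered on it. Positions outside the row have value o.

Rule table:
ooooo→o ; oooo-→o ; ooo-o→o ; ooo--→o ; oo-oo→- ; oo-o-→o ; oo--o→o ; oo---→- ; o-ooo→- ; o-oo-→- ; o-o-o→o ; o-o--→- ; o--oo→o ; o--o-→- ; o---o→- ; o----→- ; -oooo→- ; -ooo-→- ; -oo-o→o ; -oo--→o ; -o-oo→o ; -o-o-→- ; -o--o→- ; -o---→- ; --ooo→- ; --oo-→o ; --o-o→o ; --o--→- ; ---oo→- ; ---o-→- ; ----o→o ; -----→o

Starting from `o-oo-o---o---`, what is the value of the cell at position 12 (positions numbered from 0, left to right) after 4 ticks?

-

tick 1: o--oo--------
tick 2: ooooo--ooooo-
tick 3: ooooooo--ooo-
tick 4: ooooooooo--o-
position 12 holds -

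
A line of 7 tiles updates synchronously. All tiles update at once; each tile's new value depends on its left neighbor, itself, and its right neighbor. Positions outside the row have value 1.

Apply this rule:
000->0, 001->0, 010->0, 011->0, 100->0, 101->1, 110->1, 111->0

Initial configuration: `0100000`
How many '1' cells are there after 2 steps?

1

step 1: 1000000
step 2: 1000000
count of 1: 1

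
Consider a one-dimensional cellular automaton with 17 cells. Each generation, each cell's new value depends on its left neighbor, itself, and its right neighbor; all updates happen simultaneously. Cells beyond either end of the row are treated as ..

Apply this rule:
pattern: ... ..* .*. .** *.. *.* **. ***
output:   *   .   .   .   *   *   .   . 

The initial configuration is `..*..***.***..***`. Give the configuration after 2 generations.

.*..***..**..****

*..*....*...*....
.*..***..**..****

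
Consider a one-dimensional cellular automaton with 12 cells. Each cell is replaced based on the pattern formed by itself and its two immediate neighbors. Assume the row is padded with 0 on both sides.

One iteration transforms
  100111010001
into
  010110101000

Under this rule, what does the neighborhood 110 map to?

At position 5 the neighborhood is 110; the next row has 0 there.

0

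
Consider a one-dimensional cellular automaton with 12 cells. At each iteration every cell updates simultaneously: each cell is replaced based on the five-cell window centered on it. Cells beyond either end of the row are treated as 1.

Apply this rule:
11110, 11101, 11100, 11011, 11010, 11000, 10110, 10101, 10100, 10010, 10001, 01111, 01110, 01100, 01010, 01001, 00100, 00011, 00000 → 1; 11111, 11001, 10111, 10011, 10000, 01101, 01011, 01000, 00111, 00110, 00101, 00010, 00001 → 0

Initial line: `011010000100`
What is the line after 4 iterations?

100100101100

110110000110
111111001001
000011011100
100100101100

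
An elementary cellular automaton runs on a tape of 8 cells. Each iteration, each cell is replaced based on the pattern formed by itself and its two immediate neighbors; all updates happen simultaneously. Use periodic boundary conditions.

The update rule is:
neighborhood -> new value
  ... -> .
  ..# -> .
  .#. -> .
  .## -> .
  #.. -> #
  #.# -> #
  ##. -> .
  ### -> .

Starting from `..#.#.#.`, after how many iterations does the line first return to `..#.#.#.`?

...#.#.#
#...#.#.
.#...#.#
#.#...#.
.#.#...#
#.#.#...
.#.#.#..
..#.#.#.

8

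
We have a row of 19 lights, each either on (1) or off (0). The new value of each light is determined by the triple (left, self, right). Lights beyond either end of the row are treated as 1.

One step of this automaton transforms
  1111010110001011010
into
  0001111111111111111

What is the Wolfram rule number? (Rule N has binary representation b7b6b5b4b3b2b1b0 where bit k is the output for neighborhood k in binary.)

127

position 0: 111 → 0  (bit 7 = 0)
position 3: 110 → 1  (bit 6 = 1)
position 4: 101 → 1  (bit 5 = 1)
position 9: 100 → 1  (bit 4 = 1)
position 7: 011 → 1  (bit 3 = 1)
position 5: 010 → 1  (bit 2 = 1)
position 11: 001 → 1  (bit 1 = 1)
position 10: 000 → 1  (bit 0 = 1)
bits b7..b0 = 01111111 = 127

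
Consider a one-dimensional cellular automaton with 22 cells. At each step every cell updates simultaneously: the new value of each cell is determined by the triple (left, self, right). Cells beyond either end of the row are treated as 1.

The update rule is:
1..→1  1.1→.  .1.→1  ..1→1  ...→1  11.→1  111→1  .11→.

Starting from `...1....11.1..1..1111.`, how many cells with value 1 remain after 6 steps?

11111111.1.111111.111.
11111111.1..11111..11.
11111111.111.111111.1.
11111111..11..11111.1.
1111111111.111.1111.1.
1111111111..11..111.1.
count of 1: 16

16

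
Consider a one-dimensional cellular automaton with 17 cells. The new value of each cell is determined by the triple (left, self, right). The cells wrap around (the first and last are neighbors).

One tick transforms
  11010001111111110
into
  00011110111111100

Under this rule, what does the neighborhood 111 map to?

1

At position 8 the neighborhood is 111; the next row has 1 there.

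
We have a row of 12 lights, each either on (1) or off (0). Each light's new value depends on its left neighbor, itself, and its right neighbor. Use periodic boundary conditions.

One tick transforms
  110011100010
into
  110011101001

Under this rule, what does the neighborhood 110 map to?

1

At position 1 the neighborhood is 110; the next row has 1 there.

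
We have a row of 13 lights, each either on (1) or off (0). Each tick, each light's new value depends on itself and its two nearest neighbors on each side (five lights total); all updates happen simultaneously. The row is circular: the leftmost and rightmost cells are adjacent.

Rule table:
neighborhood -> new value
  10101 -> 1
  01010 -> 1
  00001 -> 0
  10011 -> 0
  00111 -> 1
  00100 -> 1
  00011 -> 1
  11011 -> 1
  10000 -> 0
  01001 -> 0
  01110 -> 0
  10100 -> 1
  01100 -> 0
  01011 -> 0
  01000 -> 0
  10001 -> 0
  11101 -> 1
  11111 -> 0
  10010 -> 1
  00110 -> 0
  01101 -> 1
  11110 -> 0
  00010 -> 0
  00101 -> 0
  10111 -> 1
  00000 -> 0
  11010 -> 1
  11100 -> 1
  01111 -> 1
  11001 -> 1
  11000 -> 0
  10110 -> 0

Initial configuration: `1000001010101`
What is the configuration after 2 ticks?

0000001110100

tick 1: 0000000111100
tick 2: 0000001110100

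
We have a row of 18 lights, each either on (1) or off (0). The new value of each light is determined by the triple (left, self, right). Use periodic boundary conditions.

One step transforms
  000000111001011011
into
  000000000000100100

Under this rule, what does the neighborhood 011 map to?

0

At position 6 the neighborhood is 011; the next row has 0 there.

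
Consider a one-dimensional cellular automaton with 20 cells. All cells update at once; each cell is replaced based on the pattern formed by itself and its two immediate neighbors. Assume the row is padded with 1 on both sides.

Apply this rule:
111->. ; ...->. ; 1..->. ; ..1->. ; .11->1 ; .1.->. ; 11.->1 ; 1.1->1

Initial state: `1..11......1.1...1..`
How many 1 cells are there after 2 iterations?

iteration 1: 1..11.......1.......
iteration 2: 1..11...............
count of 1: 3

3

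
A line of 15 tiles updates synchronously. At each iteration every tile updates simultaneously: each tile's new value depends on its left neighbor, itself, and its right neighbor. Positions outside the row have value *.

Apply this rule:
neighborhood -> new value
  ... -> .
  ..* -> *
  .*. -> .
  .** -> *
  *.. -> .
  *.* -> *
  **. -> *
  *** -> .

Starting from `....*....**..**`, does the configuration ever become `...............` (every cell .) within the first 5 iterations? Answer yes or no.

...*....***.**.
..*....**.*****
.*....*****....
*....**...*...*
*...***..*...**
iteration 5 is *...***..*...**, still not uniform .

no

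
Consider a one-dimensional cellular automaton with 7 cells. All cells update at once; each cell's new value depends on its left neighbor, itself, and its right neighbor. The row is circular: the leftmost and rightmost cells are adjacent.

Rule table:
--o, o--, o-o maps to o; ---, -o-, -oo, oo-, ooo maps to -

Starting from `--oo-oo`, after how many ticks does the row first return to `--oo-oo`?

2

oo--o--
--oo-oo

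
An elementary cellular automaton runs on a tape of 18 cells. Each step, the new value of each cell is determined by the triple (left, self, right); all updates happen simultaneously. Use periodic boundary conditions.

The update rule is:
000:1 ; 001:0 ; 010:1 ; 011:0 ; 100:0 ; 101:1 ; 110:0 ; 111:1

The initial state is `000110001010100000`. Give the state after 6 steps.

001100010001011011

step 1: 110000101111101111
step 2: 100110110111010111
step 3: 000001001010111011
step 4: 011101001111010100
step 5: 001011000110111101
step 6: 001100010001011011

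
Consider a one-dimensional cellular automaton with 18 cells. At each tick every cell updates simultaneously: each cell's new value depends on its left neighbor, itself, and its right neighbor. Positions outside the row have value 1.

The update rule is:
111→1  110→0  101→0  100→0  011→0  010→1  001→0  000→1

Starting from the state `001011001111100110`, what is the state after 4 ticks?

001000001010100000

001000000111000000
001011110010011110
001001100010001100
001000001010100000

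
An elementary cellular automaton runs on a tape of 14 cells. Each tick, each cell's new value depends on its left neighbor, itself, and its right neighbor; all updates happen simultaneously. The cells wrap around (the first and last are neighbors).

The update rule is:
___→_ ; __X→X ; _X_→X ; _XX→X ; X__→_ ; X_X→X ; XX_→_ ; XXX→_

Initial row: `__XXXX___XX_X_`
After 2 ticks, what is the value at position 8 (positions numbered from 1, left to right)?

_XX_____XX_XX_
XX_____XX_XX__
position 8 holds X

X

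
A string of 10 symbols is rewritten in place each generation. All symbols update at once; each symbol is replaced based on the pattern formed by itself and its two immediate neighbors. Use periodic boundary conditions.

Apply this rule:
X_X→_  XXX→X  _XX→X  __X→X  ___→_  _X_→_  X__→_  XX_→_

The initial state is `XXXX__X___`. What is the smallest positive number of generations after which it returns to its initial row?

10

XXX__X___X
XX__X___XX
X__X___XXX
__X___XXXX
_X___XXXX_
X___XXXX__
___XXXX__X
__XXXX__X_
_XXXX__X__
XXXX__X___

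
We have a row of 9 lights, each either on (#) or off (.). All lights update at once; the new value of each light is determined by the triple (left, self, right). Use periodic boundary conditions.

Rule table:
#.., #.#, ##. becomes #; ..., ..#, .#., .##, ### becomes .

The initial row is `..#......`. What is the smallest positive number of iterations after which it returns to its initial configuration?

9

...#.....
....#....
.....#...
......#..
.......#.
........#
#........
.#.......
..#......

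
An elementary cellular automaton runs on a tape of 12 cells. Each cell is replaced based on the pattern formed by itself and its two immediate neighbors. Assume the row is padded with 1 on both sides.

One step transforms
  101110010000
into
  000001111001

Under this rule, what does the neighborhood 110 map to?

At position 0 the neighborhood is 110; the next row has 0 there.

0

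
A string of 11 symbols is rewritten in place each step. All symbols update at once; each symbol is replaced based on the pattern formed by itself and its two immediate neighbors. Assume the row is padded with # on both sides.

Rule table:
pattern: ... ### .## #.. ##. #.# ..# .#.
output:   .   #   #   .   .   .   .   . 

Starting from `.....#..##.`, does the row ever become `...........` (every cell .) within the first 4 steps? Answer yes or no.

yes

........#..
...........
all cells are . at step 2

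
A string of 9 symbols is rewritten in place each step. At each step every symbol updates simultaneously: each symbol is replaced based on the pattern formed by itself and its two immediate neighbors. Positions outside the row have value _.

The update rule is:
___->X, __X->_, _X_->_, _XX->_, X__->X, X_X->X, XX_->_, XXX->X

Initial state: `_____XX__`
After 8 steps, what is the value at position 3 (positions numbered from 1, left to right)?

XXXX___XX
_XX_XX___
___X__XXX
XX__X__X_
__X__X__X
X__X__X__
_X__X__XX
__X__X___
position 3 holds X

X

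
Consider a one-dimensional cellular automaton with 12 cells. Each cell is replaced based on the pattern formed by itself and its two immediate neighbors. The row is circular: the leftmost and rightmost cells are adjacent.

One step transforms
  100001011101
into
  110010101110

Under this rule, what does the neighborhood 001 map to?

At position 4 the neighborhood is 001; the next row has 1 there.

1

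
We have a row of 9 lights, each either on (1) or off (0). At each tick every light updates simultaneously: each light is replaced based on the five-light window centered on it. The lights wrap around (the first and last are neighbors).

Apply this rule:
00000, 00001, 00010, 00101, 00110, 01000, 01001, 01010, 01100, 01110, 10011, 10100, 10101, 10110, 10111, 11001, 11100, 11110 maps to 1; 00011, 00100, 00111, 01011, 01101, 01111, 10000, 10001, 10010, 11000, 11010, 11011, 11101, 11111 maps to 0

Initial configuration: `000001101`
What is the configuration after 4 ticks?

111111101

tick 1: 101101001
tick 2: 001001111
tick 3: 100110011
tick 4: 111111101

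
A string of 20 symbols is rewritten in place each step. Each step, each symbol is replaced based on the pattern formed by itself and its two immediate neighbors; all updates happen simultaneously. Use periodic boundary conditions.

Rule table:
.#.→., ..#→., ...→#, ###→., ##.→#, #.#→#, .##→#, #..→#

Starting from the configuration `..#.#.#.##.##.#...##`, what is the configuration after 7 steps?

..###.##.#.##.#.....

#..#.#.#######.##.##
##..#.##.....######.
###..#######.#....##
..##.#.....##.###.#.
#.###.####.####.##.#
###.###..###..######
..###.##.#.##.#.....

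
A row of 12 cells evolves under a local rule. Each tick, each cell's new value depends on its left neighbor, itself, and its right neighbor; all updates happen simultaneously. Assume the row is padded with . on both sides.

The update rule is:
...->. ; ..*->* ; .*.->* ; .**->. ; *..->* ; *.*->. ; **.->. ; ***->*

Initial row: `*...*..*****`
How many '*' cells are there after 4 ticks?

6

**.****.***.
....**...*.*
...*..*.**.*
..*****....*
count of *: 6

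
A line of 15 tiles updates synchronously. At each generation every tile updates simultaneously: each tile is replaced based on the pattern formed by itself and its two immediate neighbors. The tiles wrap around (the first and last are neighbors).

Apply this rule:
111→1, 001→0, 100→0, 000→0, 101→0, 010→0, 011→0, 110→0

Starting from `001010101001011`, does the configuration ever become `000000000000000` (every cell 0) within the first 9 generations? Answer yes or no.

generation 1: 000000000000000
all cells are 0 at generation 1

yes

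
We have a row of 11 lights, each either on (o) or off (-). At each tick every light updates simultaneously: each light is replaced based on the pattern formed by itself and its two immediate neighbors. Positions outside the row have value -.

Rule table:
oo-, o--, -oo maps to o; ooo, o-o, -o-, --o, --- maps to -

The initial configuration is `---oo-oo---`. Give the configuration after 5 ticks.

---oo-ooo--
---oo-o-oo-
---oo---ooo
---ooo--o-o
---o-oo----

---o-oo----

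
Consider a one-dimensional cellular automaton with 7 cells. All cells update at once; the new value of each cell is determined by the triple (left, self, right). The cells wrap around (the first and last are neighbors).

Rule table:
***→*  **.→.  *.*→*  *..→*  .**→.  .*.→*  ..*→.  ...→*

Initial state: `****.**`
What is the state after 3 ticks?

***.*.*
**.***.
..*.*.*

..*.*.*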